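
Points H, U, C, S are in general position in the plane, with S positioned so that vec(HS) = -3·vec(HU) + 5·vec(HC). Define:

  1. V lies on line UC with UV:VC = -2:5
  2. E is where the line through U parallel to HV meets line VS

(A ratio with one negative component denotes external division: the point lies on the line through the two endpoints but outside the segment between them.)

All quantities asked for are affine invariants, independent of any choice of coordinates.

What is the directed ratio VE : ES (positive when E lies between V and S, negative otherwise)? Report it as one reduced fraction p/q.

Assign H = (0, 0), U = (1, 0), C = (0, 1), S = (-3, 5) — the answer is frame-independent, so this choice is without loss of generality.
1. V lies on line UC with UV:VC = -2:5 ⇒ V = (5/3, -2/3)
2. E is where the line through U parallel to HV meets line VS ⇒ E = (67/57, -4/57)
E = V + t·(S−V) with t = 2/19, so VE:ES = t:(1−t) = 2/19:17/19

VE:ES = 2/17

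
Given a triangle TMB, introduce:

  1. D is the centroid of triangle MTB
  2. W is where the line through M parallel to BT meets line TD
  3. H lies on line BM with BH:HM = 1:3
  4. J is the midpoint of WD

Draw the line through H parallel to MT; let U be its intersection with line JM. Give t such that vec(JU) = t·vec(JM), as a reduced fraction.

Set T = (0, 0), M = (1, 0), B = (0, 1); any affine frame gives the same invariant.
1. D is the centroid of triangle MTB ⇒ D = (1/3, 1/3)
2. W is where the line through M parallel to BT meets line TD ⇒ W = (1, 1)
3. H lies on line BM with BH:HM = 1:3 ⇒ H = (1/4, 3/4)
4. J is the midpoint of WD ⇒ J = (2/3, 2/3)
through H parallel to MT: direction (-1, 0); meets JM at U = (5/8, 3/4)
U = J + t·(M−J) with t = -1/8

t = -1/8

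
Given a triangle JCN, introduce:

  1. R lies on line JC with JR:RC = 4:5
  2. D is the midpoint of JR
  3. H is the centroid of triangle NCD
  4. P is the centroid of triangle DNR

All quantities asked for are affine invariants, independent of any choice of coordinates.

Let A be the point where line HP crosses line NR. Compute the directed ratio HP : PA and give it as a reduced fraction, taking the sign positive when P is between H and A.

Choose coordinates J = (0, 0), C = (1, 0), N = (0, 1).
1. R lies on line JC with JR:RC = 4:5 ⇒ R = (4/9, 0)
2. D is the midpoint of JR ⇒ D = (2/9, 0)
3. H is the centroid of triangle NCD ⇒ H = (11/27, 1/3)
4. P is the centroid of triangle DNR ⇒ P = (2/9, 1/3)
line HP meets NR at A = (8/27, 1/3)
P = H + t·(A−H) with t = 5/3, so HP:PA = 5/3:-2/3

HP:PA = -5/2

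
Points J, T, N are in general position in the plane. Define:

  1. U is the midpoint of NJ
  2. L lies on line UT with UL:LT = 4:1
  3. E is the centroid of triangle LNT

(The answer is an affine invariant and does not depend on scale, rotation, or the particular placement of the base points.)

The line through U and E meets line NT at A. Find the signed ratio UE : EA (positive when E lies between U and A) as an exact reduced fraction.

UE:EA = 14

Set J = (0, 0), T = (1, 0), N = (0, 1); any affine frame gives the same invariant.
1. U is the midpoint of NJ ⇒ U = (0, 1/2)
2. L lies on line UT with UL:LT = 4:1 ⇒ L = (4/5, 1/10)
3. E is the centroid of triangle LNT ⇒ E = (3/5, 11/30)
line UE meets NT at A = (9/14, 5/14)
E = U + t·(A−U) with t = 14/15, so UE:EA = 14/15:1/15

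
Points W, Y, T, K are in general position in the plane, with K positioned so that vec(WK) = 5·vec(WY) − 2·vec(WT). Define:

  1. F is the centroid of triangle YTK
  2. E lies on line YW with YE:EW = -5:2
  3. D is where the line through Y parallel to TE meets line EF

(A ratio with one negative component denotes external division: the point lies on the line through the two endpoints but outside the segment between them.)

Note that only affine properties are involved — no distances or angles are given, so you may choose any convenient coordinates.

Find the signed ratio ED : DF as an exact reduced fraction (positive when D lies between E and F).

Work in coordinates with W = (0, 0), Y = (1, 0), T = (0, 1), K = (5, -2).
1. F is the centroid of triangle YTK ⇒ F = (2, -1/3)
2. E lies on line YW with YE:EW = -5:2 ⇒ E = (-2/3, 0)
3. D is where the line through Y parallel to TE meets line EF ⇒ D = (34/39, -5/26)
D = E + t·(F−E) with t = 15/26, so ED:DF = t:(1−t) = 15/26:11/26

ED:DF = 15/11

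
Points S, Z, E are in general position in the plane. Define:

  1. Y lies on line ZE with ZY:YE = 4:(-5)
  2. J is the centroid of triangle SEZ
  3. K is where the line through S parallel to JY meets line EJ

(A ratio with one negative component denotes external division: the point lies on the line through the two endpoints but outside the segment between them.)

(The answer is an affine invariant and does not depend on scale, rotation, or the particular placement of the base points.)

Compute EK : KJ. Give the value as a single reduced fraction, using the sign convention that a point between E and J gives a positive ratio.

Assign S = (0, 0), Z = (1, 0), E = (0, 1) — the answer is frame-independent, so this choice is without loss of generality.
1. Y lies on line ZE with ZY:YE = 4:(-5) ⇒ Y = (5, -4)
2. J is the centroid of triangle SEZ ⇒ J = (1/3, 1/3)
3. K is where the line through S parallel to JY meets line EJ ⇒ K = (14/15, -13/15)
K = E + t·(J−E) with t = 14/5, so EK:KJ = t:(1−t) = 14/5:-9/5

EK:KJ = -14/9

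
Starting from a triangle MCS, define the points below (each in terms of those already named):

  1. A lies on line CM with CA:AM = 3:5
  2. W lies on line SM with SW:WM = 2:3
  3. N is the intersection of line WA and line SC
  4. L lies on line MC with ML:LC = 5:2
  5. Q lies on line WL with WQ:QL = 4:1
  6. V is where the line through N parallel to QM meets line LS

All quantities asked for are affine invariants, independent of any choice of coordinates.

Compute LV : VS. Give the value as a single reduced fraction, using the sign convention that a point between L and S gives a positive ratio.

LV:VS = -219/242

Choose coordinates M = (0, 0), C = (1, 0), S = (0, 1).
1. A lies on line CM with CA:AM = 3:5 ⇒ A = (5/8, 0)
2. W lies on line SM with SW:WM = 2:3 ⇒ W = (0, 3/5)
3. N is the intersection of line WA and line SC ⇒ N = (10, -9)
4. L lies on line MC with ML:LC = 5:2 ⇒ L = (5/7, 0)
5. Q lies on line WL with WQ:QL = 4:1 ⇒ Q = (4/7, 3/25)
6. V is where the line through N parallel to QM meets line LS ⇒ V = (1210/161, -219/23)
V = L + t·(S−L) with t = -219/23, so LV:VS = t:(1−t) = -219/23:242/23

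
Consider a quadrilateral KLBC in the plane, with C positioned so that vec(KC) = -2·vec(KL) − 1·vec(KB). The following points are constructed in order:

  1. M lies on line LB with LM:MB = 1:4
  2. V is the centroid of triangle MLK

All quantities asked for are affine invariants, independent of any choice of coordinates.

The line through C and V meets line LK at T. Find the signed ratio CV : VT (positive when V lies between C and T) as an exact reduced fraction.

CV:VT = -16

Assign K = (0, 0), L = (1, 0), B = (0, 1), C = (-2, -1) — the answer is frame-independent, so this choice is without loss of generality.
1. M lies on line LB with LM:MB = 1:4 ⇒ M = (4/5, 1/5)
2. V is the centroid of triangle MLK ⇒ V = (3/5, 1/15)
line CV meets LK at T = (7/16, 0)
V = C + t·(T−C) with t = 16/15, so CV:VT = 16/15:-1/15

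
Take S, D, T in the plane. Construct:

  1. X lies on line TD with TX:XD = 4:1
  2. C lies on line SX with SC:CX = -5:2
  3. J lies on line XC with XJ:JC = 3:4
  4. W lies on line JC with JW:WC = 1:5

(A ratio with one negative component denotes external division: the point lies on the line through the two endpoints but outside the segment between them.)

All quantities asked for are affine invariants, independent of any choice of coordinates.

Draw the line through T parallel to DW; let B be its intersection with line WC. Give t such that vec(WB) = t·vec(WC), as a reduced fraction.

t = -11/2

Choose coordinates S = (0, 0), D = (1, 0), T = (0, 1).
1. X lies on line TD with TX:XD = 4:1 ⇒ X = (4/5, 1/5)
2. C lies on line SX with SC:CX = -5:2 ⇒ C = (4/3, 1/3)
3. J lies on line XC with XJ:JC = 3:4 ⇒ J = (36/35, 9/35)
4. W lies on line JC with JW:WC = 1:5 ⇒ W = (68/63, 17/63)
through T parallel to DW: direction (5/63, 17/63); meets WC at B = (-20/63, -5/63)
B = W + t·(C−W) with t = -11/2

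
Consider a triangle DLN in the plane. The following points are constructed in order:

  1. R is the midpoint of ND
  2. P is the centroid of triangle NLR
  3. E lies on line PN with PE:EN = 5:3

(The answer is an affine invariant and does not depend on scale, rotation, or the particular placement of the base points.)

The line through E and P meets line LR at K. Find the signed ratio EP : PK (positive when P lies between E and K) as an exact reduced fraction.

EP:PK = 5/4

Work in coordinates with D = (0, 0), L = (1, 0), N = (0, 1).
1. R is the midpoint of ND ⇒ R = (0, 1/2)
2. P is the centroid of triangle NLR ⇒ P = (1/3, 1/2)
3. E lies on line PN with PE:EN = 5:3 ⇒ E = (1/8, 13/16)
line EP meets LR at K = (1/2, 1/4)
P = E + t·(K−E) with t = 5/9, so EP:PK = 5/9:4/9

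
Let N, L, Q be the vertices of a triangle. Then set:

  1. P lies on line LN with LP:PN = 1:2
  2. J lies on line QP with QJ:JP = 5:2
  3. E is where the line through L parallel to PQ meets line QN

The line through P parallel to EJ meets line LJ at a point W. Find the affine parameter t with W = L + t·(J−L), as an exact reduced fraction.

t = 17/21

Work in coordinates with N = (0, 0), L = (1, 0), Q = (0, 1).
1. P lies on line LN with LP:PN = 1:2 ⇒ P = (2/3, 0)
2. J lies on line QP with QJ:JP = 5:2 ⇒ J = (10/21, 2/7)
3. E is where the line through L parallel to PQ meets line QN ⇒ E = (0, 3/2)
through P parallel to EJ: direction (10/21, -17/14); meets LJ at W = (254/441, 34/147)
W = L + t·(J−L) with t = 17/21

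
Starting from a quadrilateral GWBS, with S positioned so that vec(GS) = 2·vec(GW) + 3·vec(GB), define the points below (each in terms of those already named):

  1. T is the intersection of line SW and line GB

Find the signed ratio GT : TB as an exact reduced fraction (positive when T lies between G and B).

GT:TB = -3/4

Work in coordinates with G = (0, 0), W = (1, 0), B = (0, 1), S = (2, 3).
1. T is the intersection of line SW and line GB ⇒ T = (0, -3)
T = G + t·(B−G) with t = -3, so GT:TB = t:(1−t) = -3:4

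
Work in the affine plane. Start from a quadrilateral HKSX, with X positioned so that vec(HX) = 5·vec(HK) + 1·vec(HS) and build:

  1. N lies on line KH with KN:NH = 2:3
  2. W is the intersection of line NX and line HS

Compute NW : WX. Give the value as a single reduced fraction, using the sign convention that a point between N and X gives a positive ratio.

Assign H = (0, 0), K = (1, 0), S = (0, 1), X = (5, 1) — the answer is frame-independent, so this choice is without loss of generality.
1. N lies on line KH with KN:NH = 2:3 ⇒ N = (3/5, 0)
2. W is the intersection of line NX and line HS ⇒ W = (0, -3/22)
W = N + t·(X−N) with t = -3/22, so NW:WX = t:(1−t) = -3/22:25/22

NW:WX = -3/25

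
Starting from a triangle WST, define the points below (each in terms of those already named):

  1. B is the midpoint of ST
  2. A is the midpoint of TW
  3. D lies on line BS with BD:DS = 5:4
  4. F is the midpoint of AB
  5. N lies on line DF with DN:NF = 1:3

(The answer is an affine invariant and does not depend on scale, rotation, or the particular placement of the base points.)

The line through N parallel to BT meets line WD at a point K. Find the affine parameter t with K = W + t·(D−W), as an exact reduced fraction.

t = 15/16

Work in coordinates with W = (0, 0), S = (1, 0), T = (0, 1).
1. B is the midpoint of ST ⇒ B = (1/2, 1/2)
2. A is the midpoint of TW ⇒ A = (0, 1/2)
3. D lies on line BS with BD:DS = 5:4 ⇒ D = (7/9, 2/9)
4. F is the midpoint of AB ⇒ F = (1/4, 1/2)
5. N lies on line DF with DN:NF = 1:3 ⇒ N = (31/48, 7/24)
through N parallel to BT: direction (-1/2, 1/2); meets WD at K = (35/48, 5/24)
K = W + t·(D−W) with t = 15/16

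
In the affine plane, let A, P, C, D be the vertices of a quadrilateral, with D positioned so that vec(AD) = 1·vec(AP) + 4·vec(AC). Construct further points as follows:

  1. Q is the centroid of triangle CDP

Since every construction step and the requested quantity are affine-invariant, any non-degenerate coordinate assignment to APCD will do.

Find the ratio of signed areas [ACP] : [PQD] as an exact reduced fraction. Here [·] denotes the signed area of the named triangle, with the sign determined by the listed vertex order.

[ACP]:[PQD] = 3/4

Set A = (0, 0), P = (1, 0), C = (0, 1), D = (1, 4); any affine frame gives the same invariant.
1. Q is the centroid of triangle CDP ⇒ Q = (2/3, 5/3)
2·[ACP] = -1, 2·[PQD] = -4/3
[ACP]:[PQD] = -1:-4/3 = 3/4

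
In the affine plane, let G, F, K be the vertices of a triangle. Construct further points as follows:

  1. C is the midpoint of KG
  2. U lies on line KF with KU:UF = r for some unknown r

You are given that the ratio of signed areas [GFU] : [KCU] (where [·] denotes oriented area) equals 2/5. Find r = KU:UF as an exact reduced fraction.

r = 5

Work in coordinates with G = (0, 0), F = (1, 0), K = (0, 1).
1. C is the midpoint of KG ⇒ C = (0, 1/2)
2. With KU:UF = r, write λ = r/(r+1) so U = K + λ·(F−K); U is affine-linear in λ
Every point depending on U is an affine combination of U and λ-independent points, so each such coordinate is linear in λ; the λ² term in each signed area is a multiple of (F−K)×(F−K) = 0, so 2·[GFU] and 2·[KCU] are each linear in λ. Evaluating at λ=0 and λ=1:
  2·[GFU] = −λ + 1,   2·[KCU] = 1/2·λ
So [GFU]:[KCU] = (−λ + 1) / (1/2·λ). Setting this equal to 2/5:
  −λ + 1 = 2/5·(1/2·λ)  ⇒  λ = 5/6
Then r = λ/(1−λ) = (5/6)/(1/6) = 5. Check: with r = 5, U = (5/6, 1/6) and [GFU]:[KCU] = 2/5 as required.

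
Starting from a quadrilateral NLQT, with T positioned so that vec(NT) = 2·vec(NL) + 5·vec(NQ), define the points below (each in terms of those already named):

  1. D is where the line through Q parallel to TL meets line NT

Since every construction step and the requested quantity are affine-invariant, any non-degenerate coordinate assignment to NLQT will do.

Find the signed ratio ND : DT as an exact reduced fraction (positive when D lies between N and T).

Choose coordinates N = (0, 0), L = (1, 0), Q = (0, 1), T = (2, 5).
1. D is where the line through Q parallel to TL meets line NT ⇒ D = (-2/5, -1)
D = N + t·(T−N) with t = -1/5, so ND:DT = t:(1−t) = -1/5:6/5

ND:DT = -1/6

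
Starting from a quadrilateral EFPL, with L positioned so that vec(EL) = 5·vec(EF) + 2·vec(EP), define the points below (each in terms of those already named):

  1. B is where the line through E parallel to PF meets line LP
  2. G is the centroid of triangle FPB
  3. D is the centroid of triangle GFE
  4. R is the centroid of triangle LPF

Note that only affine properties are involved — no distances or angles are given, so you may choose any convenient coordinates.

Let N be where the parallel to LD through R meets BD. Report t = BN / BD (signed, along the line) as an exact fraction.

t = 233/273

Choose coordinates E = (0, 0), F = (1, 0), P = (0, 1), L = (5, 2).
1. B is where the line through E parallel to PF meets line LP ⇒ B = (-5/6, 5/6)
2. G is the centroid of triangle FPB ⇒ G = (1/18, 11/18)
3. D is the centroid of triangle GFE ⇒ D = (19/54, 11/54)
4. R is the centroid of triangle LPF ⇒ R = (2, 1)
through R parallel to LD: direction (-251/54, -97/54); meets BD at N = (2627/14742, 4363/14742)
N = B + t·(D−B) with t = 233/273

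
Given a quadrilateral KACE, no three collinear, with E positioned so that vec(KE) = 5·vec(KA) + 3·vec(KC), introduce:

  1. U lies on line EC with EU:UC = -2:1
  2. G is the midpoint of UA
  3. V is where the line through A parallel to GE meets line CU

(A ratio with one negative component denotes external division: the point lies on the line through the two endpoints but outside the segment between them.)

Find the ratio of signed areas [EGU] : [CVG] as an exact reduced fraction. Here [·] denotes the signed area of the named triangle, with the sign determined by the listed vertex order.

Choose coordinates K = (0, 0), A = (1, 0), C = (0, 1), E = (5, 3).
1. U lies on line EC with EU:UC = -2:1 ⇒ U = (-5, -1)
2. G is the midpoint of UA ⇒ G = (-2, -1/2)
3. V is where the line through A parallel to GE meets line CU ⇒ V = (15, 7)
2·[EGU] = -7, 2·[CVG] = -21/2
[EGU]:[CVG] = -7:-21/2 = 2/3

[EGU]:[CVG] = 2/3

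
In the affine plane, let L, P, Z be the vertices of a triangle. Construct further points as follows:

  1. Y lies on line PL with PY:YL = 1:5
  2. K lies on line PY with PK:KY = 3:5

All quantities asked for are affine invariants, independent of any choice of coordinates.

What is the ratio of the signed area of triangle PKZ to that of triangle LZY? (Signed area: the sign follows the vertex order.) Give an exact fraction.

Choose coordinates L = (0, 0), P = (1, 0), Z = (0, 1).
1. Y lies on line PL with PY:YL = 1:5 ⇒ Y = (5/6, 0)
2. K lies on line PY with PK:KY = 3:5 ⇒ K = (15/16, 0)
2·[PKZ] = -1/16, 2·[LZY] = -5/6
[PKZ]:[LZY] = -1/16:-5/6 = 3/40

[PKZ]:[LZY] = 3/40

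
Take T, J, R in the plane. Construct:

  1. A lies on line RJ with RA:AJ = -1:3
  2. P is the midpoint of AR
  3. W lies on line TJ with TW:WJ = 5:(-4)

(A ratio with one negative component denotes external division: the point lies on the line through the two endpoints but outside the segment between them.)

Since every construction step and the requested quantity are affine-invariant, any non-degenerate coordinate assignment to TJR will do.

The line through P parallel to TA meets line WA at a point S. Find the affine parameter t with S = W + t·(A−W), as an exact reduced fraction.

Set T = (0, 0), J = (1, 0), R = (0, 1); any affine frame gives the same invariant.
1. A lies on line RJ with RA:AJ = -1:3 ⇒ A = (-1/2, 3/2)
2. P is the midpoint of AR ⇒ P = (-1/4, 5/4)
3. W lies on line TJ with TW:WJ = 5:(-4) ⇒ W = (5, 0)
through P parallel to TA: direction (-1/2, 3/2); meets WA at S = (-19/60, 29/20)
S = W + t·(A−W) with t = 29/30

t = 29/30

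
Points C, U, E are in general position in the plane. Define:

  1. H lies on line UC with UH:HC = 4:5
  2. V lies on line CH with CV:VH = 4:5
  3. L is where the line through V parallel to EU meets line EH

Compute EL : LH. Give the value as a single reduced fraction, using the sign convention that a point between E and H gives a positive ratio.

EL:LH = -61/25

Choose coordinates C = (0, 0), U = (1, 0), E = (0, 1).
1. H lies on line UC with UH:HC = 4:5 ⇒ H = (5/9, 0)
2. V lies on line CH with CV:VH = 4:5 ⇒ V = (20/81, 0)
3. L is where the line through V parallel to EU meets line EH ⇒ L = (305/324, -25/36)
L = E + t·(H−E) with t = 61/36, so EL:LH = t:(1−t) = 61/36:-25/36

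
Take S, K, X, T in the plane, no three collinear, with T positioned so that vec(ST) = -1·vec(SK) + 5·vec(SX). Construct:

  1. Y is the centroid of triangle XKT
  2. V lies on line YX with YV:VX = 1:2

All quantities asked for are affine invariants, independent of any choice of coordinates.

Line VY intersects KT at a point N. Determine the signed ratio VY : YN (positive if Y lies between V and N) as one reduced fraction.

VY:YN = 2/3

Set S = (0, 0), K = (1, 0), X = (0, 1), T = (-1, 5); any affine frame gives the same invariant.
1. Y is the centroid of triangle XKT ⇒ Y = (0, 2)
2. V lies on line YX with YV:VX = 1:2 ⇒ V = (0, 5/3)
line VY meets KT at N = (0, 5/2)
Y = V + t·(N−V) with t = 2/5, so VY:YN = 2/5:3/5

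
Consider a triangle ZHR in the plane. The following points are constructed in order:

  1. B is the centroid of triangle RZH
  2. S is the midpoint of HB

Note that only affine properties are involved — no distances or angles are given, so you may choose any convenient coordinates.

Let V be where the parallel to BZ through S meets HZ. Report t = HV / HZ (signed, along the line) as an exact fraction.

Choose coordinates Z = (0, 0), H = (1, 0), R = (0, 1).
1. B is the centroid of triangle RZH ⇒ B = (1/3, 1/3)
2. S is the midpoint of HB ⇒ S = (2/3, 1/6)
through S parallel to BZ: direction (-1/3, -1/3); meets HZ at V = (1/2, 0)
V = H + t·(Z−H) with t = 1/2

t = 1/2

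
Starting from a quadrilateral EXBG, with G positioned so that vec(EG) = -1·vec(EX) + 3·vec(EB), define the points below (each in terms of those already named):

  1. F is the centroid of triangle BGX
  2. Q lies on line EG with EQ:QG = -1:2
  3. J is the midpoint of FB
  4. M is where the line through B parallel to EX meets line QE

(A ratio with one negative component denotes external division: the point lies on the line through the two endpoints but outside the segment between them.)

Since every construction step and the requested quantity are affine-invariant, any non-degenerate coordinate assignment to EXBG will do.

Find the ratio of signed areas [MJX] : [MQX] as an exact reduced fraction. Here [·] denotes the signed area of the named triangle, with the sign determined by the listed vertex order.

[MJX]:[MQX] = -5/36

Set E = (0, 0), X = (1, 0), B = (0, 1), G = (-1, 3); any affine frame gives the same invariant.
1. F is the centroid of triangle BGX ⇒ F = (0, 4/3)
2. Q lies on line EG with EQ:QG = -1:2 ⇒ Q = (1, -3)
3. J is the midpoint of FB ⇒ J = (0, 7/6)
4. M is where the line through B parallel to EX meets line QE ⇒ M = (-1/3, 1)
2·[MJX] = -5/9, 2·[MQX] = 4
[MJX]:[MQX] = -5/9:4 = -5/36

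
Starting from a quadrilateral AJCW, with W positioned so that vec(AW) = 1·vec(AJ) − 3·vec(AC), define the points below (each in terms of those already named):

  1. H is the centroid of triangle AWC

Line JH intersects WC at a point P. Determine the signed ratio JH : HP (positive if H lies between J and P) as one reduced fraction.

JH:HP = -10

Assign A = (0, 0), J = (1, 0), C = (0, 1), W = (1, -3) — the answer is frame-independent, so this choice is without loss of generality.
1. H is the centroid of triangle AWC ⇒ H = (1/3, -2/3)
line JH meets WC at P = (2/5, -3/5)
H = J + t·(P−J) with t = 10/9, so JH:HP = 10/9:-1/9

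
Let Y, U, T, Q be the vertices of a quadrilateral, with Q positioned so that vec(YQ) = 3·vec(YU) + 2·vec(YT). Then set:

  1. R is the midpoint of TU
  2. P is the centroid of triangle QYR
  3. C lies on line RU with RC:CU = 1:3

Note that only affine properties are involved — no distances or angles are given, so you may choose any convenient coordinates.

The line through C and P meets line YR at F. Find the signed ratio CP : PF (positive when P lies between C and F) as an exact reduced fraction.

CP:PF = -1/4

Choose coordinates Y = (0, 0), U = (1, 0), T = (0, 1), Q = (3, 2).
1. R is the midpoint of TU ⇒ R = (1/2, 1/2)
2. P is the centroid of triangle QYR ⇒ P = (7/6, 5/6)
3. C lies on line RU with RC:CU = 1:3 ⇒ C = (5/8, 3/8)
line CP meets YR at F = (-1, -1)
P = C + t·(F−C) with t = -1/3, so CP:PF = -1/3:4/3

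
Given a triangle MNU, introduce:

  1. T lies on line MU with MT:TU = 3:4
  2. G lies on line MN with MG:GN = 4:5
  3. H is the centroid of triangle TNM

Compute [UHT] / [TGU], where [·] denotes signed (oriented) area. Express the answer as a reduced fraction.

[UHT]:[TGU] = -3/4

Choose coordinates M = (0, 0), N = (1, 0), U = (0, 1).
1. T lies on line MU with MT:TU = 3:4 ⇒ T = (0, 3/7)
2. G lies on line MN with MG:GN = 4:5 ⇒ G = (4/9, 0)
3. H is the centroid of triangle TNM ⇒ H = (1/3, 1/7)
2·[UHT] = -4/21, 2·[TGU] = 16/63
[UHT]:[TGU] = -4/21:16/63 = -3/4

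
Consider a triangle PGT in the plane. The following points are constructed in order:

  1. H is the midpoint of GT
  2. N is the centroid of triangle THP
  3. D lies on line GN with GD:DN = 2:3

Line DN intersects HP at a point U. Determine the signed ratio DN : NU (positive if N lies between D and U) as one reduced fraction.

DN:NU = -12/5

Work in coordinates with P = (0, 0), G = (1, 0), T = (0, 1).
1. H is the midpoint of GT ⇒ H = (1/2, 1/2)
2. N is the centroid of triangle THP ⇒ N = (1/6, 1/2)
3. D lies on line GN with GD:DN = 2:3 ⇒ D = (2/3, 1/5)
line DN meets HP at U = (3/8, 3/8)
N = D + t·(U−D) with t = 12/7, so DN:NU = 12/7:-5/7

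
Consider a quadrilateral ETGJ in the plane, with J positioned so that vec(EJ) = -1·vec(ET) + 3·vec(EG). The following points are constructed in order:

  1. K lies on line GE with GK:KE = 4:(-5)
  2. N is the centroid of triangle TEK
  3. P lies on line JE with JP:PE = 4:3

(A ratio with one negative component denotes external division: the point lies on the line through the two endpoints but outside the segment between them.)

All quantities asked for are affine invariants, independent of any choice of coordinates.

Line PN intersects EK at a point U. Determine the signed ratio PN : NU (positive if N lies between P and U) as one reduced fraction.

Choose coordinates E = (0, 0), T = (1, 0), G = (0, 1), J = (-1, 3).
1. K lies on line GE with GK:KE = 4:(-5) ⇒ K = (0, 5)
2. N is the centroid of triangle TEK ⇒ N = (1/3, 5/3)
3. P lies on line JE with JP:PE = 4:3 ⇒ P = (-3/7, 9/7)
line PN meets EK at U = (0, 3/2)
N = P + t·(U−P) with t = 16/9, so PN:NU = 16/9:-7/9

PN:NU = -16/7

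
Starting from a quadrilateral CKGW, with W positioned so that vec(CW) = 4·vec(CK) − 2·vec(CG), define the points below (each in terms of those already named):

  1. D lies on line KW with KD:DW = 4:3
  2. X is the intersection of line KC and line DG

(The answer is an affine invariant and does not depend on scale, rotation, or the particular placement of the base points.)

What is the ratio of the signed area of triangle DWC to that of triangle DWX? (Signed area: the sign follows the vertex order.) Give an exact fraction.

[DWC]:[DWX] = -15/4

Choose coordinates C = (0, 0), K = (1, 0), G = (0, 1), W = (4, -2).
1. D lies on line KW with KD:DW = 4:3 ⇒ D = (19/7, -8/7)
2. X is the intersection of line KC and line DG ⇒ X = (19/15, 0)
2·[DWC] = -6/7, 2·[DWX] = 8/35
[DWC]:[DWX] = -6/7:8/35 = -15/4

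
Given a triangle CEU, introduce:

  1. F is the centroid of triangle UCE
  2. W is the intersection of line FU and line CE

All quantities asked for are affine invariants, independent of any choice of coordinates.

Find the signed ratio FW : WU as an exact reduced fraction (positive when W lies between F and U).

FW:WU = -1/3

Assign C = (0, 0), E = (1, 0), U = (0, 1) — the answer is frame-independent, so this choice is without loss of generality.
1. F is the centroid of triangle UCE ⇒ F = (1/3, 1/3)
2. W is the intersection of line FU and line CE ⇒ W = (1/2, 0)
W = F + t·(U−F) with t = -1/2, so FW:WU = t:(1−t) = -1/2:3/2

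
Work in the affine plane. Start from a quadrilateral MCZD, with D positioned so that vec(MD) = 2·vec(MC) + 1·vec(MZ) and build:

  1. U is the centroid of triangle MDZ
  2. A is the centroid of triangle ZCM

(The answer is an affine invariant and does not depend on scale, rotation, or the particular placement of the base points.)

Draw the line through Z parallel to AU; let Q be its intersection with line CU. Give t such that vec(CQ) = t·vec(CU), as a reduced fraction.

Assign M = (0, 0), C = (1, 0), Z = (0, 1), D = (2, 1) — the answer is frame-independent, so this choice is without loss of generality.
1. U is the centroid of triangle MDZ ⇒ U = (2/3, 2/3)
2. A is the centroid of triangle ZCM ⇒ A = (1/3, 1/3)
through Z parallel to AU: direction (1/3, 1/3); meets CU at Q = (1/3, 4/3)
Q = C + t·(U−C) with t = 2

t = 2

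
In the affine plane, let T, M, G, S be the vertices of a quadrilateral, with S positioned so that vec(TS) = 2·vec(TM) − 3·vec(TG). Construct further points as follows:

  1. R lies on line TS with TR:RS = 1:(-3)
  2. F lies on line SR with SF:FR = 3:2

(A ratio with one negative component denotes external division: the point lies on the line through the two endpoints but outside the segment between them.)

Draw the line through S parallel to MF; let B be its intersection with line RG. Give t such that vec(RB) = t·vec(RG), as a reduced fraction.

t = 45/7

Assign T = (0, 0), M = (1, 0), G = (0, 1), S = (2, -3) — the answer is frame-independent, so this choice is without loss of generality.
1. R lies on line TS with TR:RS = 1:(-3) ⇒ R = (-1, 3/2)
2. F lies on line SR with SF:FR = 3:2 ⇒ F = (1/5, -3/10)
through S parallel to MF: direction (-4/5, -3/10); meets RG at B = (38/7, -12/7)
B = R + t·(G−R) with t = 45/7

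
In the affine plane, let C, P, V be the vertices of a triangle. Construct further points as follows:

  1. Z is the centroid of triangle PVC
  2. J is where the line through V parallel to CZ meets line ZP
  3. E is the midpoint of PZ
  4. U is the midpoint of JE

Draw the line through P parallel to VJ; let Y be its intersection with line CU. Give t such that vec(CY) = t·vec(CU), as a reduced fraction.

t = -4

Work in coordinates with C = (0, 0), P = (1, 0), V = (0, 1).
1. Z is the centroid of triangle PVC ⇒ Z = (1/3, 1/3)
2. J is where the line through V parallel to CZ meets line ZP ⇒ J = (-1/3, 2/3)
3. E is the midpoint of PZ ⇒ E = (2/3, 1/6)
4. U is the midpoint of JE ⇒ U = (1/6, 5/12)
through P parallel to VJ: direction (-1/3, -1/3); meets CU at Y = (-2/3, -5/3)
Y = C + t·(U−C) with t = -4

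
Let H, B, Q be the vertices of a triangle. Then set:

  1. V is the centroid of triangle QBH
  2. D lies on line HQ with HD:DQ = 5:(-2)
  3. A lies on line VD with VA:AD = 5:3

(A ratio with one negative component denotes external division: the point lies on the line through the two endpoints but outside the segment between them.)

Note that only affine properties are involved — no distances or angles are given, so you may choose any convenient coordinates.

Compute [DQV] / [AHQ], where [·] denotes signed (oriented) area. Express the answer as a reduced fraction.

Choose coordinates H = (0, 0), B = (1, 0), Q = (0, 1).
1. V is the centroid of triangle QBH ⇒ V = (1/3, 1/3)
2. D lies on line HQ with HD:DQ = 5:(-2) ⇒ D = (0, 5/3)
3. A lies on line VD with VA:AD = 5:3 ⇒ A = (1/8, 7/6)
2·[DQV] = 2/9, 2·[AHQ] = -1/8
[DQV]:[AHQ] = 2/9:-1/8 = -16/9

[DQV]:[AHQ] = -16/9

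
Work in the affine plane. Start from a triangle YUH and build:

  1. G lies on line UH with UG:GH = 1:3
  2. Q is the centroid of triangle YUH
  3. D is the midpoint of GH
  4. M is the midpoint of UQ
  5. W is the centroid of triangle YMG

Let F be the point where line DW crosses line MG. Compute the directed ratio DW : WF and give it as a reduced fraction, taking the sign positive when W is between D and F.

Choose coordinates Y = (0, 0), U = (1, 0), H = (0, 1).
1. G lies on line UH with UG:GH = 1:3 ⇒ G = (3/4, 1/4)
2. Q is the centroid of triangle YUH ⇒ Q = (1/3, 1/3)
3. D is the midpoint of GH ⇒ D = (3/8, 5/8)
4. M is the midpoint of UQ ⇒ M = (2/3, 1/6)
5. W is the centroid of triangle YMG ⇒ W = (17/36, 5/36)
line DW meets MG at F = (1/2, 0)
W = D + t·(F−D) with t = 7/9, so DW:WF = 7/9:2/9

DW:WF = 7/2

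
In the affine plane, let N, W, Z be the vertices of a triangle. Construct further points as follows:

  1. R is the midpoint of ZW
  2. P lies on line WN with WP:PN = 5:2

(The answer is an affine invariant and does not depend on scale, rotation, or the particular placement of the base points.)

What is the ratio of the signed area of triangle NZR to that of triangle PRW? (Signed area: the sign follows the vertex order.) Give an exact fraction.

Set N = (0, 0), W = (1, 0), Z = (0, 1); any affine frame gives the same invariant.
1. R is the midpoint of ZW ⇒ R = (1/2, 1/2)
2. P lies on line WN with WP:PN = 5:2 ⇒ P = (2/7, 0)
2·[NZR] = -1/2, 2·[PRW] = -5/14
[NZR]:[PRW] = -1/2:-5/14 = 7/5

[NZR]:[PRW] = 7/5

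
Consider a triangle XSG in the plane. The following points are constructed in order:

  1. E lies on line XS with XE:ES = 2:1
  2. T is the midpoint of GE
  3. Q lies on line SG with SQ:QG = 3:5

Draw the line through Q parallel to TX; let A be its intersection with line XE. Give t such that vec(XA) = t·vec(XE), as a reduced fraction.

t = 9/16

Assign X = (0, 0), S = (1, 0), G = (0, 1) — the answer is frame-independent, so this choice is without loss of generality.
1. E lies on line XS with XE:ES = 2:1 ⇒ E = (2/3, 0)
2. T is the midpoint of GE ⇒ T = (1/3, 1/2)
3. Q lies on line SG with SQ:QG = 3:5 ⇒ Q = (5/8, 3/8)
through Q parallel to TX: direction (-1/3, -1/2); meets XE at A = (3/8, 0)
A = X + t·(E−X) with t = 9/16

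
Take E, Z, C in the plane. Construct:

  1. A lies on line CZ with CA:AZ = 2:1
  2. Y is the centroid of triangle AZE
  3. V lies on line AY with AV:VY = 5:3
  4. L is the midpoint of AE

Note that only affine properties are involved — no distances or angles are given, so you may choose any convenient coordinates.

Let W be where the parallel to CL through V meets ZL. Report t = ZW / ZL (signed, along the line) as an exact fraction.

t = 13/24

Choose coordinates E = (0, 0), Z = (1, 0), C = (0, 1).
1. A lies on line CZ with CA:AZ = 2:1 ⇒ A = (2/3, 1/3)
2. Y is the centroid of triangle AZE ⇒ Y = (5/9, 1/9)
3. V lies on line AY with AV:VY = 5:3 ⇒ V = (43/72, 7/36)
4. L is the midpoint of AE ⇒ L = (1/3, 1/6)
through V parallel to CL: direction (1/3, -5/6); meets ZL at W = (23/36, 13/144)
W = Z + t·(L−Z) with t = 13/24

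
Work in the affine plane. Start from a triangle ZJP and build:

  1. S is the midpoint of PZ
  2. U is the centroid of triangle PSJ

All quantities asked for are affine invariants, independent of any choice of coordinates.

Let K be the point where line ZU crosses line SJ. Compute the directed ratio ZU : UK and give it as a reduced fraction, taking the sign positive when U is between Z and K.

Assign Z = (0, 0), J = (1, 0), P = (0, 1) — the answer is frame-independent, so this choice is without loss of generality.
1. S is the midpoint of PZ ⇒ S = (0, 1/2)
2. U is the centroid of triangle PSJ ⇒ U = (1/3, 1/2)
line ZU meets SJ at K = (1/4, 3/8)
U = Z + t·(K−Z) with t = 4/3, so ZU:UK = 4/3:-1/3

ZU:UK = -4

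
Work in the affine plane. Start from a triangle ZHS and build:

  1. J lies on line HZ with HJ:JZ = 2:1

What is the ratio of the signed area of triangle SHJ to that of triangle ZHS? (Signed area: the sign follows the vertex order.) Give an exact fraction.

[SHJ]:[ZHS] = -2/3

Choose coordinates Z = (0, 0), H = (1, 0), S = (0, 1).
1. J lies on line HZ with HJ:JZ = 2:1 ⇒ J = (1/3, 0)
2·[SHJ] = -2/3, 2·[ZHS] = 1
[SHJ]:[ZHS] = -2/3:1 = -2/3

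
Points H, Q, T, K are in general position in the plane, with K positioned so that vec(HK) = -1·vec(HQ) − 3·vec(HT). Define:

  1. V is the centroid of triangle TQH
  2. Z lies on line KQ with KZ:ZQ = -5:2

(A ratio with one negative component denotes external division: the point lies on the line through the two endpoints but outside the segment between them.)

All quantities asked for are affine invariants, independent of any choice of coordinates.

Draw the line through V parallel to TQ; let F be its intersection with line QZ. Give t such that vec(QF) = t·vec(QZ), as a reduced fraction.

Work in coordinates with H = (0, 0), Q = (1, 0), T = (0, 1), K = (-1, -3).
1. V is the centroid of triangle TQH ⇒ V = (1/3, 1/3)
2. Z lies on line KQ with KZ:ZQ = -5:2 ⇒ Z = (7/3, 2)
through V parallel to TQ: direction (1, -1); meets QZ at F = (13/15, -1/5)
F = Q + t·(Z−Q) with t = -1/10

t = -1/10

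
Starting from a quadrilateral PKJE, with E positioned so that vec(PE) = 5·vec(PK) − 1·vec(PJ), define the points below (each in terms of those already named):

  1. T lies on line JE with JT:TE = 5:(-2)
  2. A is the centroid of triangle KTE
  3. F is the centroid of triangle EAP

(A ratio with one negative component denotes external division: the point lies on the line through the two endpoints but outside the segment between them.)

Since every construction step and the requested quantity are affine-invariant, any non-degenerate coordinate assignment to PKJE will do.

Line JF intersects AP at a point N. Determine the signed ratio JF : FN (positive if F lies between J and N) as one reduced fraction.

JF:FN = 122/7

Assign P = (0, 0), K = (1, 0), J = (0, 1), E = (5, -1) — the answer is frame-independent, so this choice is without loss of generality.
1. T lies on line JE with JT:TE = 5:(-2) ⇒ T = (25/3, -7/3)
2. A is the centroid of triangle KTE ⇒ A = (43/9, -10/9)
3. F is the centroid of triangle EAP ⇒ F = (88/27, -19/27)
line JF meets AP at N = (1892/549, -440/549)
F = J + t·(N−J) with t = 122/129, so JF:FN = 122/129:7/129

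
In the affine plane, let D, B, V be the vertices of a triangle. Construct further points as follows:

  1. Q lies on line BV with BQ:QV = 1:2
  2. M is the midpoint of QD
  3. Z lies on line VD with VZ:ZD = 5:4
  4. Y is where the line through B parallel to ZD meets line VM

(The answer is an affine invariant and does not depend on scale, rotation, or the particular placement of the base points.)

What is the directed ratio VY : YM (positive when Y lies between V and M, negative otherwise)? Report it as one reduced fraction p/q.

Assign D = (0, 0), B = (1, 0), V = (0, 1) — the answer is frame-independent, so this choice is without loss of generality.
1. Q lies on line BV with BQ:QV = 1:2 ⇒ Q = (2/3, 1/3)
2. M is the midpoint of QD ⇒ M = (1/3, 1/6)
3. Z lies on line VD with VZ:ZD = 5:4 ⇒ Z = (0, 4/9)
4. Y is where the line through B parallel to ZD meets line VM ⇒ Y = (1, -3/2)
Y = V + t·(M−V) with t = 3, so VY:YM = t:(1−t) = 3:-2

VY:YM = -3/2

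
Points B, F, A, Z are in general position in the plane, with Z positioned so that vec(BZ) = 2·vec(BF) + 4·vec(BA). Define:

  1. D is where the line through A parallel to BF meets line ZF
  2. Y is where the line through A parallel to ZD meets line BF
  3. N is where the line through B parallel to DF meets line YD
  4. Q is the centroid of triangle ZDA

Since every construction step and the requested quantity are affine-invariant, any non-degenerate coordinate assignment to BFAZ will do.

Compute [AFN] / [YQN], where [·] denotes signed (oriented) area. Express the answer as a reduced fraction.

[AFN]:[YQN] = 9/4

Assign B = (0, 0), F = (1, 0), A = (0, 1), Z = (2, 4) — the answer is frame-independent, so this choice is without loss of generality.
1. D is where the line through A parallel to BF meets line ZF ⇒ D = (5/4, 1)
2. Y is where the line through A parallel to ZD meets line BF ⇒ Y = (-1/4, 0)
3. N is where the line through B parallel to DF meets line YD ⇒ N = (1/20, 1/5)
4. Q is the centroid of triangle ZDA ⇒ Q = (13/12, 2)
2·[AFN] = -3/4, 2·[YQN] = -1/3
[AFN]:[YQN] = -3/4:-1/3 = 9/4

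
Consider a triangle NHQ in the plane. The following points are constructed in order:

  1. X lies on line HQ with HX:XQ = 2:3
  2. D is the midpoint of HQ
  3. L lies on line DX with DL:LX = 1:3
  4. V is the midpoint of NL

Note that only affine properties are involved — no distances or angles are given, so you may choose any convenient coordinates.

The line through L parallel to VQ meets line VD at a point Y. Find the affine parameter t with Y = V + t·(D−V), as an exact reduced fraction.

Choose coordinates N = (0, 0), H = (1, 0), Q = (0, 1).
1. X lies on line HQ with HX:XQ = 2:3 ⇒ X = (3/5, 2/5)
2. D is the midpoint of HQ ⇒ D = (1/2, 1/2)
3. L lies on line DX with DL:LX = 1:3 ⇒ L = (21/40, 19/40)
4. V is the midpoint of NL ⇒ V = (21/80, 19/80)
through L parallel to VQ: direction (-21/80, 61/80); meets VD at Y = (819/1600, 821/1600)
Y = V + t·(D−V) with t = 21/20

t = 21/20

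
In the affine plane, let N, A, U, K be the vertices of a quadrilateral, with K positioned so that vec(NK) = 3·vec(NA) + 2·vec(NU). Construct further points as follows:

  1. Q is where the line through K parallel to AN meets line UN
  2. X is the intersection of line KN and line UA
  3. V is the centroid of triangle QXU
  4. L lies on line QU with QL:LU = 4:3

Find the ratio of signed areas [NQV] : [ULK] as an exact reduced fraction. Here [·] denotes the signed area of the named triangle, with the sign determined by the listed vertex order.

Choose coordinates N = (0, 0), A = (1, 0), U = (0, 1), K = (3, 2).
1. Q is where the line through K parallel to AN meets line UN ⇒ Q = (0, 2)
2. X is the intersection of line KN and line UA ⇒ X = (3/5, 2/5)
3. V is the centroid of triangle QXU ⇒ V = (1/5, 17/15)
4. L lies on line QU with QL:LU = 4:3 ⇒ L = (0, 10/7)
2·[NQV] = -2/5, 2·[ULK] = -9/7
[NQV]:[ULK] = -2/5:-9/7 = 14/45

[NQV]:[ULK] = 14/45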